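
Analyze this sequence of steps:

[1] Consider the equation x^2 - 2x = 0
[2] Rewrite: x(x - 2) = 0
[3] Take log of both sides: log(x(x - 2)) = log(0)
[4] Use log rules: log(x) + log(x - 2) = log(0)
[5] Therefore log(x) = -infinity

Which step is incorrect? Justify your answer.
Step 3: Take log of both sides: log(x(x - 2)) = log(0)

Step 3 takes the logarithm of both sides, resulting in log(0) on the right side. The logarithm is only defined for positive numbers; log(0) is undefined (approaches negative infinity). This operation is invalid.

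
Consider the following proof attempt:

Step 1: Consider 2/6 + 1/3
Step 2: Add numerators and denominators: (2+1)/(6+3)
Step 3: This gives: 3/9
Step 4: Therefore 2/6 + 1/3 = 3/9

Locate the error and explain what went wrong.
Step 2: Add numerators and denominators: (2+1)/(6+3)

Step 2 incorrectly adds fractions by separately adding numerators and denominators. This is wrong. The correct method requires a common denominator: 2/6 + 1/3 = (2×3 + 1×6)/(6×3) = 12/18 = 2/3. The method used gives 3/9, which is different.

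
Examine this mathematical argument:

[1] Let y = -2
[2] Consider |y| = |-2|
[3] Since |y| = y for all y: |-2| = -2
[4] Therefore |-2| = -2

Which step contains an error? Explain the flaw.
Step 3: Since |y| = y for all y: |-2| = -2

Step 3 incorrectly states that |y| = y for all y. The correct definition is |y| = y when y >= 0, and |y| = -y when y < 0. Since -2 < 0, we have |-2| = -(-2) = 2, not -2.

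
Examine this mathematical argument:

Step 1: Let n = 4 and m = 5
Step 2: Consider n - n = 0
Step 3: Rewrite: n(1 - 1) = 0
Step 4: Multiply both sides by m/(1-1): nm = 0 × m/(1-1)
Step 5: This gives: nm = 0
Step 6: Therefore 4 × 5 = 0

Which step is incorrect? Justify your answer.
Step 4: Multiply both sides by m/(1-1): nm = 0 × m/(1-1)

Step 4 multiplies both sides by m/(1-1). However, 1-1 = 0, so this is multiplication by m/0, which is undefined. We cannot multiply by an undefined expression.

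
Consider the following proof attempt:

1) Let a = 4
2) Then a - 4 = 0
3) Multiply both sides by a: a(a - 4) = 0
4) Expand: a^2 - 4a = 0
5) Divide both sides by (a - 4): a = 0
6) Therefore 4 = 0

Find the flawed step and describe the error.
Step 5: Divide both sides by (a - 4): a = 0

Step 5 divides both sides by (a - 4). However, since a = 4, we have (a - 4) = 0. Division by zero is undefined, making this step invalid.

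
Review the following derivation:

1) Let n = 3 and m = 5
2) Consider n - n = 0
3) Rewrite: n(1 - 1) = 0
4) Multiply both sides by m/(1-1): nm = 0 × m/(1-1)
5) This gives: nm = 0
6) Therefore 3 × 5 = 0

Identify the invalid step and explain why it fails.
Step 4: Multiply both sides by m/(1-1): nm = 0 × m/(1-1)

Step 4 multiplies both sides by m/(1-1). However, 1-1 = 0, so this is multiplication by m/0, which is undefined. We cannot multiply by an undefined expression.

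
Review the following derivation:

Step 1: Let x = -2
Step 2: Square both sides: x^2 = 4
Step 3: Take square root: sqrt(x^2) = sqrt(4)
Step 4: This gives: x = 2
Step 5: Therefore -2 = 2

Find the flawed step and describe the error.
Step 4: This gives: x = 2

Step 4 incorrectly states that sqrt(x^2) = x. The correct identity is sqrt(x^2) = |x|. Since x = -2 < 0, we have sqrt(x^2) = |-2| = 2, not x = -2.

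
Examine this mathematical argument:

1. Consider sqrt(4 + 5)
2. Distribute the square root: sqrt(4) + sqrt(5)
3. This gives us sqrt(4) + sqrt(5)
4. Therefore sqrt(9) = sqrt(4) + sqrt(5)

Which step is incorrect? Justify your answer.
Step 2: Distribute the square root: sqrt(4) + sqrt(5)

Step 2 incorrectly 'distributes' the square root over addition. The square root function does not distribute: sqrt(a + b) ≠ sqrt(a) + sqrt(b). In fact, sqrt(4 + 5) = sqrt(9) ≈ 3.0000, while sqrt(4) + sqrt(5) ≈ 4.2361.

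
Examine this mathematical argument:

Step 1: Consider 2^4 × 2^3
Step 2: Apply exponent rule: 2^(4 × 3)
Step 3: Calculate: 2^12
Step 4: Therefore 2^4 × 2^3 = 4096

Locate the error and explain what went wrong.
Step 2: Apply exponent rule: 2^(4 × 3)

Step 2 incorrectly states that a^b × a^c = a^(b×c). The correct rule is a^b × a^c = a^(b+c). The actual value is 2^4 × 2^3 = 2^7 = 128, not 2^12 = 4096.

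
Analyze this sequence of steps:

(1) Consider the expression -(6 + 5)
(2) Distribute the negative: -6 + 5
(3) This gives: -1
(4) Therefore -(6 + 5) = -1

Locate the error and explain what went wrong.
Step 2: Distribute the negative: -6 + 5

Step 2 incorrectly distributes the negative sign. The correct distribution is -(6 + 5) = -6 - 5 = -11. The negative must be applied to both terms, not just the first. The error treats -(6 + 5) as -6 + 5, which equals -1 instead of -11.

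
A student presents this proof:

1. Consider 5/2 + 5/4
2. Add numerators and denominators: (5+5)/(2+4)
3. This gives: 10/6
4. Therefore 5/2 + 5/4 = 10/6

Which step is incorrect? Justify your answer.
Step 2: Add numerators and denominators: (5+5)/(2+4)

Step 2 incorrectly adds fractions by separately adding numerators and denominators. This is wrong. The correct method requires a common denominator: 5/2 + 5/4 = (5×4 + 5×2)/(2×4) = 30/8 = 15/4. The method used gives 10/6, which is different.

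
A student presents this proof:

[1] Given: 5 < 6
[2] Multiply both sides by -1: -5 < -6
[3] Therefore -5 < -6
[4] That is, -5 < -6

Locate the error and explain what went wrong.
Step 2: Multiply both sides by -1: -5 < -6

Step 2 multiplies both sides by -1 but fails to reverse the inequality sign. When multiplying (or dividing) an inequality by a negative number, the direction must be reversed. Since 5 < 6, we should get -5 > -6, i.e., -5 > -6.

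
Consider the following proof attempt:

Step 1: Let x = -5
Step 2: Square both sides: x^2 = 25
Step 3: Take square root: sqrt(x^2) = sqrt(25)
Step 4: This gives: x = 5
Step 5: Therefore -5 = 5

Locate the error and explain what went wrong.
Step 4: This gives: x = 5

Step 4 incorrectly states that sqrt(x^2) = x. The correct identity is sqrt(x^2) = |x|. Since x = -5 < 0, we have sqrt(x^2) = |-5| = 5, not x = -5.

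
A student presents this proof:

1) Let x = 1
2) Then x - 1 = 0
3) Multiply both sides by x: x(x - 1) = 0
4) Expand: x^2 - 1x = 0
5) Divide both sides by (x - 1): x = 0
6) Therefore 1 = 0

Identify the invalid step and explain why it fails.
Step 5: Divide both sides by (x - 1): x = 0

Step 5 divides both sides by (x - 1). However, since x = 1, we have (x - 1) = 0. Division by zero is undefined, making this step invalid.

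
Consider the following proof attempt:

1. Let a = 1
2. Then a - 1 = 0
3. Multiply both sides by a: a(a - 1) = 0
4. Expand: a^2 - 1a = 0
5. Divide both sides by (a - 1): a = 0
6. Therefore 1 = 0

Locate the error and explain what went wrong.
Step 5: Divide both sides by (a - 1): a = 0

Step 5 divides both sides by (a - 1). However, since a = 1, we have (a - 1) = 0. Division by zero is undefined, making this step invalid.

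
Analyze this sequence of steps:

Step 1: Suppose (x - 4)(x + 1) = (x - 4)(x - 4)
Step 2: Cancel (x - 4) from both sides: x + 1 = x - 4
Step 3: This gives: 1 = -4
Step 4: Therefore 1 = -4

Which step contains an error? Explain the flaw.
Step 2: Cancel (x - 4) from both sides: x + 1 = x - 4

Step 2 cancels (x - 4) from both sides. This is only valid if (x - 4) ≠ 0, i.e., x ≠ 4. When x = 4, both sides equal zero regardless of the other factors. The correct approach requires considering x = 4 as a separate case.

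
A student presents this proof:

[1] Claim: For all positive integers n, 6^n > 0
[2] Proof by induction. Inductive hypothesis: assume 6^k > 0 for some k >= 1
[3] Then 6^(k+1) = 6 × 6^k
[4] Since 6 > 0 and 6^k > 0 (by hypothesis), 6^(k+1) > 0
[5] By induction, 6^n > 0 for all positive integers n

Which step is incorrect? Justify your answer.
Step 5: By induction, 6^n > 0 for all positive integers n

Step 5 concludes the proof by induction, but no base case was ever established. A valid induction proof requires: (1) a base case proving 6^1 > 0, and (2) an inductive step showing IF 6^k > 0 THEN 6^(k+1) > 0. Steps 2-4 correctly establish the inductive step, but without the base case the conclusion in step 5 does not follow.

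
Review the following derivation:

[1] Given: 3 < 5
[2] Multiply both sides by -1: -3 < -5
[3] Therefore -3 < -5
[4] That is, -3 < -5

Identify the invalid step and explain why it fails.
Step 2: Multiply both sides by -1: -3 < -5

Step 2 multiplies both sides by -1 but fails to reverse the inequality sign. When multiplying (or dividing) an inequality by a negative number, the direction must be reversed. Since 3 < 5, we should get -3 > -5, i.e., -3 > -5.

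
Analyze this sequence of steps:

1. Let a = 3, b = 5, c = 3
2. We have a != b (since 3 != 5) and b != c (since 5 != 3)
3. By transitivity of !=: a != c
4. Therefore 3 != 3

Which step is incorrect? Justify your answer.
Step 3: By transitivity of !=: a != c

Step 3 incorrectly applies transitivity to the '!=' relation. Transitivity states: if a R b and b R c, then a R c. However, '!=' is not transitive. Counterexample: 3 != 5 and 5 != 3, but 3 = 3 (both equal 3). Transitivity holds for relations like <, <=, =, but not for !=.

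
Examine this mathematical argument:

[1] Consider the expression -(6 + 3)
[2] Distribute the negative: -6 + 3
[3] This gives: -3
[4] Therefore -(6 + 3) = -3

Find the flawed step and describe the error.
Step 2: Distribute the negative: -6 + 3

Step 2 incorrectly distributes the negative sign. The correct distribution is -(6 + 3) = -6 - 3 = -9. The negative must be applied to both terms, not just the first. The error treats -(6 + 3) as -6 + 3, which equals -3 instead of -9.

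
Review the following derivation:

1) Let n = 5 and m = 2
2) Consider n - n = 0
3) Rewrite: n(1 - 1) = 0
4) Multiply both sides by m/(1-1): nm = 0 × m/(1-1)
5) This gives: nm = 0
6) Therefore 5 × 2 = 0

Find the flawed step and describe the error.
Step 4: Multiply both sides by m/(1-1): nm = 0 × m/(1-1)

Step 4 multiplies both sides by m/(1-1). However, 1-1 = 0, so this is multiplication by m/0, which is undefined. We cannot multiply by an undefined expression.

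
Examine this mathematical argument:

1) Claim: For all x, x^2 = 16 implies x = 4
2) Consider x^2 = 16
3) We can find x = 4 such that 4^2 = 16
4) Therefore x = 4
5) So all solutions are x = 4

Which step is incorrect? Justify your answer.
Step 4: Therefore x = 4

Step 4 incorrectly concludes that x = 4 is the only solution. The proof shows that x = 4 is A solution (existence), but does not show it is the ONLY solution (uniqueness). In fact, x = -4 is also a solution since (-4)^2 = 16. Finding one solution doesn't prove there are no others.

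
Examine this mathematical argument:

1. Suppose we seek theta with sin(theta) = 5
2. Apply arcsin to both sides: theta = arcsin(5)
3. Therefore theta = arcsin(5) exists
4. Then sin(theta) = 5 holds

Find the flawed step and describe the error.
Step 2: Apply arcsin to both sides: theta = arcsin(5)

Step 2 applies arcsin to 5. However, arcsin(x) is only defined for x in [-1, 1] because sin(theta) can only produce values in that range. Since |5| > 1, arcsin(5) is undefined. There is no angle whose sine equals 5.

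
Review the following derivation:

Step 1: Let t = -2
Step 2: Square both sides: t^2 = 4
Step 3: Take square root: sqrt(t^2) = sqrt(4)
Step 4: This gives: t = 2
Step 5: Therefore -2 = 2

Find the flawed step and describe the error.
Step 4: This gives: t = 2

Step 4 incorrectly states that sqrt(t^2) = t. The correct identity is sqrt(t^2) = |t|. Since t = -2 < 0, we have sqrt(t^2) = |-2| = 2, not t = -2.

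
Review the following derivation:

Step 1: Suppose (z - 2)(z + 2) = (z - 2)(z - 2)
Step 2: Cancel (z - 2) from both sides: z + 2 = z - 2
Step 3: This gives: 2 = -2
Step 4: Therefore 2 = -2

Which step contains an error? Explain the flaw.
Step 2: Cancel (z - 2) from both sides: z + 2 = z - 2

Step 2 cancels (z - 2) from both sides. This is only valid if (z - 2) ≠ 0, i.e., z ≠ 2. When z = 2, both sides equal zero regardless of the other factors. The correct approach requires considering z = 2 as a separate case.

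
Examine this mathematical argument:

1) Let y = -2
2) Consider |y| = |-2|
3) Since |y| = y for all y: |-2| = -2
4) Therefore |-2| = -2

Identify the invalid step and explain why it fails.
Step 3: Since |y| = y for all y: |-2| = -2

Step 3 incorrectly states that |y| = y for all y. The correct definition is |y| = y when y >= 0, and |y| = -y when y < 0. Since -2 < 0, we have |-2| = -(-2) = 2, not -2.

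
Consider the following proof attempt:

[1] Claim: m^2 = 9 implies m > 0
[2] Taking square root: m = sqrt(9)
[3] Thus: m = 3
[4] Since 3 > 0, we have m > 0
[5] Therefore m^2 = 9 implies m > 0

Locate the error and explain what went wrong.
Step 2: Taking square root: m = sqrt(9)

Step 2 takes the square root and assumes the positive root only. The equation m^2 = 9 actually has two solutions: m = 3 and m = -3. The proof silently assumes m > 0 without justification, then uses this assumption to conclude m > 0, which is circular. The counterexample m = -3 shows the claim is false.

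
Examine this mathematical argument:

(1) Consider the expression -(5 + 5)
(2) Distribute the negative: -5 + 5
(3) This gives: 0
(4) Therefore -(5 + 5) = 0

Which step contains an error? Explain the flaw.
Step 2: Distribute the negative: -5 + 5

Step 2 incorrectly distributes the negative sign. The correct distribution is -(5 + 5) = -5 - 5 = -10. The negative must be applied to both terms, not just the first. The error treats -(5 + 5) as -5 + 5, which equals 0 instead of -10.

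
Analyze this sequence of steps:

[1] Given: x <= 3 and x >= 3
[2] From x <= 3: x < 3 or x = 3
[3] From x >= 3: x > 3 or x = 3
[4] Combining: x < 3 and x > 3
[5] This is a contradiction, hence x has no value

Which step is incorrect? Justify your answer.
Step 4: Combining: x < 3 and x > 3

Step 4 incorrectly combines the conditions. From x <= 3 and x >= 3, the intersection is x = 3. The error treats the 'or' cases as 'and' requirements. The correct conclusion is that x = 3 is the unique solution, not that no solution exists.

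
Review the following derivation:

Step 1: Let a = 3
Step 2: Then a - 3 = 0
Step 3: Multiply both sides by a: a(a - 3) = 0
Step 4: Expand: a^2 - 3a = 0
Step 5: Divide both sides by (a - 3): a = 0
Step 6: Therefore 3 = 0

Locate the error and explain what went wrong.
Step 5: Divide both sides by (a - 3): a = 0

Step 5 divides both sides by (a - 3). However, since a = 3, we have (a - 3) = 0. Division by zero is undefined, making this step invalid.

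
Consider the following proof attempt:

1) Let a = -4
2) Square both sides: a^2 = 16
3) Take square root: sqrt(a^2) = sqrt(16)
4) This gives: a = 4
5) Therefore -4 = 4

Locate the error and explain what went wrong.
Step 4: This gives: a = 4

Step 4 incorrectly states that sqrt(a^2) = a. The correct identity is sqrt(a^2) = |a|. Since a = -4 < 0, we have sqrt(a^2) = |-4| = 4, not a = -4.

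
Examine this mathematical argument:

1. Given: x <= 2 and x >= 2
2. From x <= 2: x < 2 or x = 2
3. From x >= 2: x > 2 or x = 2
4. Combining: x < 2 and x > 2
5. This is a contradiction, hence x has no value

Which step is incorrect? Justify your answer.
Step 4: Combining: x < 2 and x > 2

Step 4 incorrectly combines the conditions. From x <= 2 and x >= 2, the intersection is x = 2. The error treats the 'or' cases as 'and' requirements. The correct conclusion is that x = 2 is the unique solution, not that no solution exists.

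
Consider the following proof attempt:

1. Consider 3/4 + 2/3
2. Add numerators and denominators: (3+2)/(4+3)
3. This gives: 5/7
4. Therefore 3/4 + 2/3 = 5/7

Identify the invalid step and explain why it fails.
Step 2: Add numerators and denominators: (3+2)/(4+3)

Step 2 incorrectly adds fractions by separately adding numerators and denominators. This is wrong. The correct method requires a common denominator: 3/4 + 2/3 = (3×3 + 2×4)/(4×3) = 17/12 = 17/12. The method used gives 5/7, which is different.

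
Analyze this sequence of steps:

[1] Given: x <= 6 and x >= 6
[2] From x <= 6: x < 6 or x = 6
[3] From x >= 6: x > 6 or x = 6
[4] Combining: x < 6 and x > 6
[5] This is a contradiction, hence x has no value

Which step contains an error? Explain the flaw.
Step 4: Combining: x < 6 and x > 6

Step 4 incorrectly combines the conditions. From x <= 6 and x >= 6, the intersection is x = 6. The error treats the 'or' cases as 'and' requirements. The correct conclusion is that x = 6 is the unique solution, not that no solution exists.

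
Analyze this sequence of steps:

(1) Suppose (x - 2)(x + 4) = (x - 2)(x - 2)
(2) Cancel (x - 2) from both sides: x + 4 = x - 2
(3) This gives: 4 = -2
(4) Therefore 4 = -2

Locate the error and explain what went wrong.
Step 2: Cancel (x - 2) from both sides: x + 4 = x - 2

Step 2 cancels (x - 2) from both sides. This is only valid if (x - 2) ≠ 0, i.e., x ≠ 2. When x = 2, both sides equal zero regardless of the other factors. The correct approach requires considering x = 2 as a separate case.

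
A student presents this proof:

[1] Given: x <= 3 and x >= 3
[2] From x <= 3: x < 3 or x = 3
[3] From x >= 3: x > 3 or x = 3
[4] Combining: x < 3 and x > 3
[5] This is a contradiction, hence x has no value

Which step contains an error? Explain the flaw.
Step 4: Combining: x < 3 and x > 3

Step 4 incorrectly combines the conditions. From x <= 3 and x >= 3, the intersection is x = 3. The error treats the 'or' cases as 'and' requirements. The correct conclusion is that x = 3 is the unique solution, not that no solution exists.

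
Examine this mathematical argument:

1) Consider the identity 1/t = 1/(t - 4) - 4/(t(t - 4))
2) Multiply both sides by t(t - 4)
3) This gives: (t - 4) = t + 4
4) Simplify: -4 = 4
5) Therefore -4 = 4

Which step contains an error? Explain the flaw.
Step 3: This gives: (t - 4) = t + 4

Step 3 makes a sign error when clearing denominators. Multiplying -4/(t(t - 4)) by t(t - 4) gives -4, not +4. The correct result is (t - 4) = t - 4, which is trivially true, not (t - 4) = t + 4. (Step 1 is a valid identity: 1/(t - 4) - 4/(t(t - 4)) = (t - 4)/(t(t - 4)) = 1/t.)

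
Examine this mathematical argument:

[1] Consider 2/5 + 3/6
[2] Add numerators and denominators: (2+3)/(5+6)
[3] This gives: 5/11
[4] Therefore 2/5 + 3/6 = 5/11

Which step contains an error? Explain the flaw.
Step 2: Add numerators and denominators: (2+3)/(5+6)

Step 2 incorrectly adds fractions by separately adding numerators and denominators. This is wrong. The correct method requires a common denominator: 2/5 + 3/6 = (2×6 + 3×5)/(5×6) = 27/30 = 9/10. The method used gives 5/11, which is different.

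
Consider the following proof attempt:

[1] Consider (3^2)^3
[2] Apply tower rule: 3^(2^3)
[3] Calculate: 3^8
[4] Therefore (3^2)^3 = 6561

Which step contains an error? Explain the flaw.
Step 2: Apply tower rule: 3^(2^3)

Step 2 incorrectly states that (a^b)^c = a^(b^c). The correct rule is (a^b)^c = a^(b×c). The actual value is (3^2)^3 = 3^6 = 729, not 3^8 = 6561.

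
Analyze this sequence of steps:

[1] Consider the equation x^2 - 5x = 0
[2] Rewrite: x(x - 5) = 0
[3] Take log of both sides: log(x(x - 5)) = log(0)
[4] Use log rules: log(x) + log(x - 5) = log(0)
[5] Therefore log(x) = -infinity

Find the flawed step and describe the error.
Step 3: Take log of both sides: log(x(x - 5)) = log(0)

Step 3 takes the logarithm of both sides, resulting in log(0) on the right side. The logarithm is only defined for positive numbers; log(0) is undefined (approaches negative infinity). This operation is invalid.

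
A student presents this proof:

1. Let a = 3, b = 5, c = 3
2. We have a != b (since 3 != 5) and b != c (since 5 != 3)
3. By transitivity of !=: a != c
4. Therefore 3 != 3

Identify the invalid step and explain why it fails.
Step 3: By transitivity of !=: a != c

Step 3 incorrectly applies transitivity to the '!=' relation. Transitivity states: if a R b and b R c, then a R c. However, '!=' is not transitive. Counterexample: 3 != 5 and 5 != 3, but 3 = 3 (both equal 3). Transitivity holds for relations like <, <=, =, but not for !=.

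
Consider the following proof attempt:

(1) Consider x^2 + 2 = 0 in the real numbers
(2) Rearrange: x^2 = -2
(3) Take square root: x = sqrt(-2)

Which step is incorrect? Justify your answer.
Step 3: Take square root: x = sqrt(-2)

Step 3 takes the square root of -2, which is negative. In the real number system, the square root of a negative number is undefined. The equation x^2 + 2 = 0 has no real solutions. Square roots of negative numbers only exist in the complex numbers.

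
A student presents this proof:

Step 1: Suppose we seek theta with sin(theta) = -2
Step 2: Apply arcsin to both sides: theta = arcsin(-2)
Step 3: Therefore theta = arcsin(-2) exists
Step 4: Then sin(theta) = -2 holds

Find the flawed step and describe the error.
Step 2: Apply arcsin to both sides: theta = arcsin(-2)

Step 2 applies arcsin to -2. However, arcsin(x) is only defined for x in [-1, 1] because sin(theta) can only produce values in that range. Since |-2| > 1, arcsin(-2) is undefined. There is no angle whose sine equals -2.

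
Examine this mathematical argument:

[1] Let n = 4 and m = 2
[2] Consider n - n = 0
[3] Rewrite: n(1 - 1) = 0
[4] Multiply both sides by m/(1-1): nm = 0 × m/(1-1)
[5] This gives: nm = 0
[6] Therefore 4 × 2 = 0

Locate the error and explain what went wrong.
Step 4: Multiply both sides by m/(1-1): nm = 0 × m/(1-1)

Step 4 multiplies both sides by m/(1-1). However, 1-1 = 0, so this is multiplication by m/0, which is undefined. We cannot multiply by an undefined expression.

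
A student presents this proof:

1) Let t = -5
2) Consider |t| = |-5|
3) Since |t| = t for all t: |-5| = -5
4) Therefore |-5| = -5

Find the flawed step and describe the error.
Step 3: Since |t| = t for all t: |-5| = -5

Step 3 incorrectly states that |t| = t for all t. The correct definition is |t| = t when t >= 0, and |t| = -t when t < 0. Since -5 < 0, we have |-5| = -(-5) = 5, not -5.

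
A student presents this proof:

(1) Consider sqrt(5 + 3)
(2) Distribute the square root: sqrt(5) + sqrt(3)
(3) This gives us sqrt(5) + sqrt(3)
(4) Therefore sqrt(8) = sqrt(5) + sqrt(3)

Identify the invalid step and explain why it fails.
Step 2: Distribute the square root: sqrt(5) + sqrt(3)

Step 2 incorrectly 'distributes' the square root over addition. The square root function does not distribute: sqrt(a + b) ≠ sqrt(a) + sqrt(b). In fact, sqrt(5 + 3) = sqrt(8) ≈ 2.8284, while sqrt(5) + sqrt(3) ≈ 3.9681.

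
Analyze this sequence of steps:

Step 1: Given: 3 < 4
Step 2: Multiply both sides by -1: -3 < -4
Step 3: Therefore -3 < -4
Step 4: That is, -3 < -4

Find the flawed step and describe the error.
Step 2: Multiply both sides by -1: -3 < -4

Step 2 multiplies both sides by -1 but fails to reverse the inequality sign. When multiplying (or dividing) an inequality by a negative number, the direction must be reversed. Since 3 < 4, we should get -3 > -4, i.e., -3 > -4.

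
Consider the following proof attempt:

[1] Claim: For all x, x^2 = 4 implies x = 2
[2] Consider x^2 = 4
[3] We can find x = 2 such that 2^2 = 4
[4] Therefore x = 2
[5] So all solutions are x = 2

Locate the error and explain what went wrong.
Step 4: Therefore x = 2

Step 4 incorrectly concludes that x = 2 is the only solution. The proof shows that x = 2 is A solution (existence), but does not show it is the ONLY solution (uniqueness). In fact, x = -2 is also a solution since (-2)^2 = 4. Finding one solution doesn't prove there are no others.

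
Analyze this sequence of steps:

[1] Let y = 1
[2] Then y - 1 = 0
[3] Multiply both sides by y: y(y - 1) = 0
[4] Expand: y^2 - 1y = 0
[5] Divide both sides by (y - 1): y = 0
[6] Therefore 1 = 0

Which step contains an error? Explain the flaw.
Step 5: Divide both sides by (y - 1): y = 0

Step 5 divides both sides by (y - 1). However, since y = 1, we have (y - 1) = 0. Division by zero is undefined, making this step invalid.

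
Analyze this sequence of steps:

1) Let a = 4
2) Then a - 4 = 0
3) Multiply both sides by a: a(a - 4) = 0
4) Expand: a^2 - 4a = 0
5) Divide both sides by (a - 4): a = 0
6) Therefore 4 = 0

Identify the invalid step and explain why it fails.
Step 5: Divide both sides by (a - 4): a = 0

Step 5 divides both sides by (a - 4). However, since a = 4, we have (a - 4) = 0. Division by zero is undefined, making this step invalid.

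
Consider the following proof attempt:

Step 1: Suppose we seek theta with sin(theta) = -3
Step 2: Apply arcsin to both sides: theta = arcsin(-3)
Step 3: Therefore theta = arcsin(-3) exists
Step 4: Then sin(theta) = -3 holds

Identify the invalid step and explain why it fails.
Step 2: Apply arcsin to both sides: theta = arcsin(-3)

Step 2 applies arcsin to -3. However, arcsin(x) is only defined for x in [-1, 1] because sin(theta) can only produce values in that range. Since |-3| > 1, arcsin(-3) is undefined. There is no angle whose sine equals -3.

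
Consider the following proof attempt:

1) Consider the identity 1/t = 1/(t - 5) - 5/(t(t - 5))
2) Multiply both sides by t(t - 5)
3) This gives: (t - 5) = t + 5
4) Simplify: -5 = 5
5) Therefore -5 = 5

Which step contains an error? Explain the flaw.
Step 3: This gives: (t - 5) = t + 5

Step 3 makes a sign error when clearing denominators. Multiplying -5/(t(t - 5)) by t(t - 5) gives -5, not +5. The correct result is (t - 5) = t - 5, which is trivially true, not (t - 5) = t + 5. (Step 1 is a valid identity: 1/(t - 5) - 5/(t(t - 5)) = (t - 5)/(t(t - 5)) = 1/t.)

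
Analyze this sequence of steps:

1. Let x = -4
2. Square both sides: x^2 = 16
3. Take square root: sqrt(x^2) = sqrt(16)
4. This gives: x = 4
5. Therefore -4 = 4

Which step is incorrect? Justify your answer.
Step 4: This gives: x = 4

Step 4 incorrectly states that sqrt(x^2) = x. The correct identity is sqrt(x^2) = |x|. Since x = -4 < 0, we have sqrt(x^2) = |-4| = 4, not x = -4.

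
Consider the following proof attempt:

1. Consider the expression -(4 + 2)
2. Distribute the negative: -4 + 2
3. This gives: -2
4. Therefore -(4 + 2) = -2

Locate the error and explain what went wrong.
Step 2: Distribute the negative: -4 + 2

Step 2 incorrectly distributes the negative sign. The correct distribution is -(4 + 2) = -4 - 2 = -6. The negative must be applied to both terms, not just the first. The error treats -(4 + 2) as -4 + 2, which equals -2 instead of -6.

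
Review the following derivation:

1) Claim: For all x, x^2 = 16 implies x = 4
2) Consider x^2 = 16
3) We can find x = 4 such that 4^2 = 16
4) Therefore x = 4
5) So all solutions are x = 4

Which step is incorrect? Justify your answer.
Step 4: Therefore x = 4

Step 4 incorrectly concludes that x = 4 is the only solution. The proof shows that x = 4 is A solution (existence), but does not show it is the ONLY solution (uniqueness). In fact, x = -4 is also a solution since (-4)^2 = 16. Finding one solution doesn't prove there are no others.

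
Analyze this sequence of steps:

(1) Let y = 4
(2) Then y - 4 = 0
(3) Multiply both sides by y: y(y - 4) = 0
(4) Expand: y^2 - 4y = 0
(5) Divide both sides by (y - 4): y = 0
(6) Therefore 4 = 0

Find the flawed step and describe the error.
Step 5: Divide both sides by (y - 4): y = 0

Step 5 divides both sides by (y - 4). However, since y = 4, we have (y - 4) = 0. Division by zero is undefined, making this step invalid.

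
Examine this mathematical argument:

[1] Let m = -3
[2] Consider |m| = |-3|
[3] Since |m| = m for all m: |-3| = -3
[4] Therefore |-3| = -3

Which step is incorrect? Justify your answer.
Step 3: Since |m| = m for all m: |-3| = -3

Step 3 incorrectly states that |m| = m for all m. The correct definition is |m| = m when m >= 0, and |m| = -m when m < 0. Since -3 < 0, we have |-3| = -(-3) = 3, not -3.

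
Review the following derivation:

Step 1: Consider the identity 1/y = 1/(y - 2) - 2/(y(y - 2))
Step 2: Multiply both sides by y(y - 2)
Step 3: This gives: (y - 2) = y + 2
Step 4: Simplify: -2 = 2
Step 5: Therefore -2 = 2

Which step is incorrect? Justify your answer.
Step 3: This gives: (y - 2) = y + 2

Step 3 makes a sign error when clearing denominators. Multiplying -2/(y(y - 2)) by y(y - 2) gives -2, not +2. The correct result is (y - 2) = y - 2, which is trivially true, not (y - 2) = y + 2. (Step 1 is a valid identity: 1/(y - 2) - 2/(y(y - 2)) = (y - 2)/(y(y - 2)) = 1/y.)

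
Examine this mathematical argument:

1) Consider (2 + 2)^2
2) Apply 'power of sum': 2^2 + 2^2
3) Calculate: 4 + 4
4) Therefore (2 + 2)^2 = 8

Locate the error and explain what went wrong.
Step 2: Apply 'power of sum': 2^2 + 2^2

Step 2 incorrectly applies a non-existent rule '(a+b)^n = a^n + b^n'. This is false in general. The correct expansion uses the binomial theorem. The actual value is (2 + 2)^2 = 4^2 = 16, not 8.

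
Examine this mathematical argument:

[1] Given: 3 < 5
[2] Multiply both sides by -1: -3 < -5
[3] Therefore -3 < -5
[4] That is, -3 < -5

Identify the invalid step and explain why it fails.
Step 2: Multiply both sides by -1: -3 < -5

Step 2 multiplies both sides by -1 but fails to reverse the inequality sign. When multiplying (or dividing) an inequality by a negative number, the direction must be reversed. Since 3 < 5, we should get -3 > -5, i.e., -3 > -5.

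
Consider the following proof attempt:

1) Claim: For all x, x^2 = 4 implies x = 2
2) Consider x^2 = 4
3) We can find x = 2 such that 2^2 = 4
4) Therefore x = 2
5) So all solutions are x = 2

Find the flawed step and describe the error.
Step 4: Therefore x = 2

Step 4 incorrectly concludes that x = 2 is the only solution. The proof shows that x = 2 is A solution (existence), but does not show it is the ONLY solution (uniqueness). In fact, x = -2 is also a solution since (-2)^2 = 4. Finding one solution doesn't prove there are no others.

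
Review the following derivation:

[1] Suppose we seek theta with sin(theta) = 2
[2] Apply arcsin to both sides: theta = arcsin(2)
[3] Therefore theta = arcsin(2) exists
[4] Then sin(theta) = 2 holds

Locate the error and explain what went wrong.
Step 2: Apply arcsin to both sides: theta = arcsin(2)

Step 2 applies arcsin to 2. However, arcsin(x) is only defined for x in [-1, 1] because sin(theta) can only produce values in that range. Since |2| > 1, arcsin(2) is undefined. There is no angle whose sine equals 2.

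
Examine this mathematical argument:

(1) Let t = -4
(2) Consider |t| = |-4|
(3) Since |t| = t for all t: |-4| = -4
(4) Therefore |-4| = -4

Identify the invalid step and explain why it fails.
Step 3: Since |t| = t for all t: |-4| = -4

Step 3 incorrectly states that |t| = t for all t. The correct definition is |t| = t when t >= 0, and |t| = -t when t < 0. Since -4 < 0, we have |-4| = -(-4) = 4, not -4.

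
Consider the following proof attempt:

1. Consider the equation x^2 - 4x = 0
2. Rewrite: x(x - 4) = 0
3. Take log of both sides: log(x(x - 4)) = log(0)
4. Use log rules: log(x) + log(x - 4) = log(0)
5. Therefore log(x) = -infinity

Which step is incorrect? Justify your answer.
Step 3: Take log of both sides: log(x(x - 4)) = log(0)

Step 3 takes the logarithm of both sides, resulting in log(0) on the right side. The logarithm is only defined for positive numbers; log(0) is undefined (approaches negative infinity). This operation is invalid.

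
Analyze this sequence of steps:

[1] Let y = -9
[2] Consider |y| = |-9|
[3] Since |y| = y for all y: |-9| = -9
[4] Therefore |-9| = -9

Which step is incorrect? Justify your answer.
Step 3: Since |y| = y for all y: |-9| = -9

Step 3 incorrectly states that |y| = y for all y. The correct definition is |y| = y when y >= 0, and |y| = -y when y < 0. Since -9 < 0, we have |-9| = -(-9) = 9, not -9.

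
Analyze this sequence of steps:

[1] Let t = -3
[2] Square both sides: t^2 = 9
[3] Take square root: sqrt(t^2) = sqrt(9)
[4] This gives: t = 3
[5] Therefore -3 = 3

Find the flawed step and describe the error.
Step 4: This gives: t = 3

Step 4 incorrectly states that sqrt(t^2) = t. The correct identity is sqrt(t^2) = |t|. Since t = -3 < 0, we have sqrt(t^2) = |-3| = 3, not t = -3.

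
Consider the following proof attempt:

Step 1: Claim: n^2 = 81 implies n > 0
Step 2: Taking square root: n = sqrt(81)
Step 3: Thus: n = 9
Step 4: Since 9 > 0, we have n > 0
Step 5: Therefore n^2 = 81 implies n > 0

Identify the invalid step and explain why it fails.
Step 2: Taking square root: n = sqrt(81)

Step 2 takes the square root and assumes the positive root only. The equation n^2 = 81 actually has two solutions: n = 9 and n = -9. The proof silently assumes n > 0 without justification, then uses this assumption to conclude n > 0, which is circular. The counterexample n = -9 shows the claim is false.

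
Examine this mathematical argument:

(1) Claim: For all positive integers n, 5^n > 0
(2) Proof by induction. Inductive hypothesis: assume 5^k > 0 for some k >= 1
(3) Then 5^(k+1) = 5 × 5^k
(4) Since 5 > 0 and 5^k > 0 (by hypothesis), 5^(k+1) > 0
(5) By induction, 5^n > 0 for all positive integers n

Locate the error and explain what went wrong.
Step 5: By induction, 5^n > 0 for all positive integers n

Step 5 concludes the proof by induction, but no base case was ever established. A valid induction proof requires: (1) a base case proving 5^1 > 0, and (2) an inductive step showing IF 5^k > 0 THEN 5^(k+1) > 0. Steps 2-4 correctly establish the inductive step, but without the base case the conclusion in step 5 does not follow.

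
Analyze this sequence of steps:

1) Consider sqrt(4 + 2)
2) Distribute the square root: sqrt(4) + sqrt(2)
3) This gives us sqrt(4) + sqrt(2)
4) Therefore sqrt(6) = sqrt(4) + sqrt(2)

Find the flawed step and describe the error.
Step 2: Distribute the square root: sqrt(4) + sqrt(2)

Step 2 incorrectly 'distributes' the square root over addition. The square root function does not distribute: sqrt(a + b) ≠ sqrt(a) + sqrt(b). In fact, sqrt(4 + 2) = sqrt(6) ≈ 2.4495, while sqrt(4) + sqrt(2) ≈ 3.4142.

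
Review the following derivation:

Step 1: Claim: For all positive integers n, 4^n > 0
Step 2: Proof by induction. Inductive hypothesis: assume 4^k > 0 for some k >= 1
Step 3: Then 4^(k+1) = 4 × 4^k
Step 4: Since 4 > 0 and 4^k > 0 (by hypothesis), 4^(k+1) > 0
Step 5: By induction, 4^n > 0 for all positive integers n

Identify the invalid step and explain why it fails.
Step 5: By induction, 4^n > 0 for all positive integers n

Step 5 concludes the proof by induction, but no base case was ever established. A valid induction proof requires: (1) a base case proving 4^1 > 0, and (2) an inductive step showing IF 4^k > 0 THEN 4^(k+1) > 0. Steps 2-4 correctly establish the inductive step, but without the base case the conclusion in step 5 does not follow.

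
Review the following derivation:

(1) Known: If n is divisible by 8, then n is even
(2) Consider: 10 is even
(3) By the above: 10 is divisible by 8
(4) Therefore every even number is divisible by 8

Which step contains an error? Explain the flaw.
Step 3: By the above: 10 is divisible by 8

Step 3 commits the fallacy of affirming the consequent. The known fact 'divisible by 8 → even' does NOT imply 'even → divisible by 8'. That would be the converse, which is false. For example, 10 is even but 10 ÷ 8 = 1.25, which is not an integer.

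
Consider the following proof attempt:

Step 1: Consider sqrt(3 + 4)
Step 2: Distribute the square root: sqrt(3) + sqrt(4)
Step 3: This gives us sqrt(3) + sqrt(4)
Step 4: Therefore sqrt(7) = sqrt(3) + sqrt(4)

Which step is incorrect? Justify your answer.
Step 2: Distribute the square root: sqrt(3) + sqrt(4)

Step 2 incorrectly 'distributes' the square root over addition. The square root function does not distribute: sqrt(a + b) ≠ sqrt(a) + sqrt(b). In fact, sqrt(3 + 4) = sqrt(7) ≈ 2.6458, while sqrt(3) + sqrt(4) ≈ 3.7321.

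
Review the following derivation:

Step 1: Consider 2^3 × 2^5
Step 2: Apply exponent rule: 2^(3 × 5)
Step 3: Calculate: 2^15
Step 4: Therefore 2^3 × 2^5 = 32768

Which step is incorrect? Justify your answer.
Step 2: Apply exponent rule: 2^(3 × 5)

Step 2 incorrectly states that a^b × a^c = a^(b×c). The correct rule is a^b × a^c = a^(b+c). The actual value is 2^3 × 2^5 = 2^8 = 256, not 2^15 = 32768.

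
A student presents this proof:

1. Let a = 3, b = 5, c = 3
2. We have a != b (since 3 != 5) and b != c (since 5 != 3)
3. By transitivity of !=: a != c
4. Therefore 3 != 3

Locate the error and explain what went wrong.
Step 3: By transitivity of !=: a != c

Step 3 incorrectly applies transitivity to the '!=' relation. Transitivity states: if a R b and b R c, then a R c. However, '!=' is not transitive. Counterexample: 3 != 5 and 5 != 3, but 3 = 3 (both equal 3). Transitivity holds for relations like <, <=, =, but not for !=.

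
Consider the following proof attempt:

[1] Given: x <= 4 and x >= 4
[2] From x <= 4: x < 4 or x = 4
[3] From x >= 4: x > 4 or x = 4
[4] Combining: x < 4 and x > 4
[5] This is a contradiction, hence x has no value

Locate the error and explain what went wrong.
Step 4: Combining: x < 4 and x > 4

Step 4 incorrectly combines the conditions. From x <= 4 and x >= 4, the intersection is x = 4. The error treats the 'or' cases as 'and' requirements. The correct conclusion is that x = 4 is the unique solution, not that no solution exists.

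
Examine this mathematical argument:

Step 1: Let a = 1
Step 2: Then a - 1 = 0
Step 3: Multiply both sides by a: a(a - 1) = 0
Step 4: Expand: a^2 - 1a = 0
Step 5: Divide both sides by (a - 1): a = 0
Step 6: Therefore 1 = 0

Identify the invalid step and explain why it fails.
Step 5: Divide both sides by (a - 1): a = 0

Step 5 divides both sides by (a - 1). However, since a = 1, we have (a - 1) = 0. Division by zero is undefined, making this step invalid.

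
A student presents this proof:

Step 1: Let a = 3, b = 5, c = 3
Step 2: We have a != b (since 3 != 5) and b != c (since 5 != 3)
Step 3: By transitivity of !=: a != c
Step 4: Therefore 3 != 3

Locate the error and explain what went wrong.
Step 3: By transitivity of !=: a != c

Step 3 incorrectly applies transitivity to the '!=' relation. Transitivity states: if a R b and b R c, then a R c. However, '!=' is not transitive. Counterexample: 3 != 5 and 5 != 3, but 3 = 3 (both equal 3). Transitivity holds for relations like <, <=, =, but not for !=.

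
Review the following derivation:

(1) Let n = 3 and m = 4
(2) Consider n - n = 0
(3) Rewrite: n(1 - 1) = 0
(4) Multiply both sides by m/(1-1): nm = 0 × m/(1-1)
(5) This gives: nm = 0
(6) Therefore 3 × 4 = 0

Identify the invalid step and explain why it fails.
Step 4: Multiply both sides by m/(1-1): nm = 0 × m/(1-1)

Step 4 multiplies both sides by m/(1-1). However, 1-1 = 0, so this is multiplication by m/0, which is undefined. We cannot multiply by an undefined expression.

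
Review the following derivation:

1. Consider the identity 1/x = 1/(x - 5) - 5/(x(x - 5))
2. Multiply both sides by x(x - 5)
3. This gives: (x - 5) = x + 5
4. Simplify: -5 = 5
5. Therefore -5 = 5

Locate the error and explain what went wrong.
Step 3: This gives: (x - 5) = x + 5

Step 3 makes a sign error when clearing denominators. Multiplying -5/(x(x - 5)) by x(x - 5) gives -5, not +5. The correct result is (x - 5) = x - 5, which is trivially true, not (x - 5) = x + 5. (Step 1 is a valid identity: 1/(x - 5) - 5/(x(x - 5)) = (x - 5)/(x(x - 5)) = 1/x.)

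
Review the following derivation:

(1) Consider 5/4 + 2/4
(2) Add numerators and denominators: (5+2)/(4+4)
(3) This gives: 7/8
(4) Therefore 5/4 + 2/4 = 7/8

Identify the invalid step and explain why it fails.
Step 2: Add numerators and denominators: (5+2)/(4+4)

Step 2 incorrectly adds fractions by separately adding numerators and denominators. This is wrong. The correct method requires a common denominator: 5/4 + 2/4 = (5×4 + 2×4)/(4×4) = 28/16 = 7/4. The method used gives 7/8, which is different.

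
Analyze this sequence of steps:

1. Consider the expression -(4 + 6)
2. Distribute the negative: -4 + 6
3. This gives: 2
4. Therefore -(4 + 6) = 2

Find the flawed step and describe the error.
Step 2: Distribute the negative: -4 + 6

Step 2 incorrectly distributes the negative sign. The correct distribution is -(4 + 6) = -4 - 6 = -10. The negative must be applied to both terms, not just the first. The error treats -(4 + 6) as -4 + 6, which equals 2 instead of -10.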